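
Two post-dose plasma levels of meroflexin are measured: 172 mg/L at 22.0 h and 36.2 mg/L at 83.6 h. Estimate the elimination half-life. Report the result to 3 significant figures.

27.4 hours

k = ln(C₁/C₂) / (t₂ − t₁) = ln(172/36.2) / (83.6 − 22.0)
  = 1.558 / 61.60 = 0.02530 h⁻¹
t½ = ln 2 / k = ln 2 / 0.02530 ≈ 27.4 hours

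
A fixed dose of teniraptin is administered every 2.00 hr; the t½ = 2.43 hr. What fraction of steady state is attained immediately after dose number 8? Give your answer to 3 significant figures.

k = ln 2 / 2.43 = 0.2852 hr⁻¹
f_n = 1 − e^(−nkτ) = 1 − e^(−8 × 0.2852 × 2.00) = 1 − e^(−4.564) = 1 − 0.01042 ≈ 0.990

0.990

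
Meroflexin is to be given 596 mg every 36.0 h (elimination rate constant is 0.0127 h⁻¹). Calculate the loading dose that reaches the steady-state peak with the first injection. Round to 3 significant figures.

Accumulation ratio R = 1 / (1 − e^(−kτ)) = 1 / (1 − e^(−0.01270×36.0)) = 1 / (1 − 0.6331) = 2.725
Loading dose = maintenance dose × R = 596 × 2.725 ≈ 1620 mg

1620 mg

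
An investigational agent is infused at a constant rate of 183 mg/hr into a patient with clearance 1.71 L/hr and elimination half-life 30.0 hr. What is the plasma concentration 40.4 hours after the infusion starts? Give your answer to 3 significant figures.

Css = rate / CL = 183 / 1.71 = 107.0 mg/L
k = ln 2 / 30.0 = 0.02310 hr⁻¹
C(t) = Css (1 − e^(−kt)) = 107.0 × (1 − e^(−0.9334)) = 107.0 × 0.6068 ≈ 64.9 mg/L

64.9 mg/L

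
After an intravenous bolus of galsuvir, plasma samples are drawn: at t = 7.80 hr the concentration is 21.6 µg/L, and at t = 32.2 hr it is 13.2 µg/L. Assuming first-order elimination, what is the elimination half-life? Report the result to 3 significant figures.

34.3 hours

k = ln(C₁/C₂) / (t₂ − t₁) = ln(21.6/13.2) / (32.2 − 7.80)
  = 0.4925 / 24.40 = 0.02018 hr⁻¹
t½ = ln 2 / k = ln 2 / 0.02018 ≈ 34.3 hours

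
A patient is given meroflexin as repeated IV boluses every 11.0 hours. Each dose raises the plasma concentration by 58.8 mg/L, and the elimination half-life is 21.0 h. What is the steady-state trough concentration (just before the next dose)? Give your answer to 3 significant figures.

134 mg/L

k = ln 2 / 21.0 = 0.03301 h⁻¹
Fraction remaining after one interval: e^(−kτ) = e^(−0.03301 × 11.0) = 0.6955
R = 1 / (1 − 0.6955) = 3.284
Css,max = 58.8 × 3.284 = 193.1 mg/L
Css,min = Css,max × e^(−kτ) = 193.1 × 0.6955 ≈ 134 mg/L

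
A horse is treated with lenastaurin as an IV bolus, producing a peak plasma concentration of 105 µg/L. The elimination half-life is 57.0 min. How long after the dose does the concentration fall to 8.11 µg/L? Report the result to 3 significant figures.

211 minutes

k = ln 2 / 57.0 = 0.01216 min⁻¹
C(t) = C₀ e^(−kt)  ⇒  t = ln(C₀/C) / k
t = ln(105/8.11) / 0.01216 = 2.561 / 0.01216 ≈ 211 minutes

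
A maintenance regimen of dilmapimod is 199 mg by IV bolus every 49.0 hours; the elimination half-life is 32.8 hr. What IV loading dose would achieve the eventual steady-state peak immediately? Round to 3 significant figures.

309 mg

k = ln 2 / 32.8 = 0.02113 hr⁻¹
Accumulation ratio R = 1 / (1 − e^(−kτ)) = 1 / (1 − e^(−0.02113×49.0)) = 1 / (1 − 0.3551) = 1.551
Loading dose = maintenance dose × R = 199 × 1.551 ≈ 309 mg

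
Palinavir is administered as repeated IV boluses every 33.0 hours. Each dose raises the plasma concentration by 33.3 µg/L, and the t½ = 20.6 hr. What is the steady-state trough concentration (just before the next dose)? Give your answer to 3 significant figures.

k = ln 2 / 20.6 = 0.03365 hr⁻¹
Fraction remaining after one interval: e^(−kτ) = e^(−0.03365 × 33.0) = 0.3294
R = 1 / (1 − 0.3294) = 1.491
Css,max = 33.3 × 1.491 = 49.66 µg/L
Css,min = Css,max × e^(−kτ) = 49.66 × 0.3294 ≈ 16.4 µg/L

16.4 µg/L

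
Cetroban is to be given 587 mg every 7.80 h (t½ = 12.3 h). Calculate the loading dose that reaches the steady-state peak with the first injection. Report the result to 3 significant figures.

1650 mg

k = ln 2 / 12.3 = 0.05635 h⁻¹
Accumulation ratio R = 1 / (1 − e^(−kτ)) = 1 / (1 − e^(−0.05635×7.80)) = 1 / (1 − 0.6443) = 2.812
Loading dose = maintenance dose × R = 587 × 2.812 ≈ 1650 mg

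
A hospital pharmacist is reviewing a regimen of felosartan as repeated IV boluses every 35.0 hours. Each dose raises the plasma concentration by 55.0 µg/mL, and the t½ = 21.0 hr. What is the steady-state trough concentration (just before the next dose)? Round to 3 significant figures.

k = ln 2 / 21.0 = 0.03301 hr⁻¹
Fraction remaining after one interval: e^(−kτ) = e^(−0.03301 × 35.0) = 0.3150
R = 1 / (1 − 0.3150) = 1.460
Css,max = 55.0 × 1.460 = 80.29 µg/mL
Css,min = Css,max × e^(−kτ) = 80.29 × 0.3150 ≈ 25.3 µg/mL

25.3 µg/mL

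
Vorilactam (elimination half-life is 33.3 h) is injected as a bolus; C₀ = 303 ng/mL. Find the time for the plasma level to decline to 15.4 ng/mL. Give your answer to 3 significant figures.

k = ln 2 / 33.3 = 0.02082 h⁻¹
C(t) = C₀ e^(−kt)  ⇒  t = ln(C₀/C) / k
t = ln(303/15.4) / 0.02082 = 2.979 / 0.02082 ≈ 143 hours

143 hours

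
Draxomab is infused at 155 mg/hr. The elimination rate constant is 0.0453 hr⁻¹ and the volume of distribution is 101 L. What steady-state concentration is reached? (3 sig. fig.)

33.9 mg/L

CL = k · V = 0.0453 × 101 = 4.575 L/hr
Css = rate / CL = 155 / 4.575 ≈ 33.9 mg/L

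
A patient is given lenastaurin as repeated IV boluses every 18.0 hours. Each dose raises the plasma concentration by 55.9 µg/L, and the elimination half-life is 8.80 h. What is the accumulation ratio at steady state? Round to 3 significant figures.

k = ln 2 / 8.80 = 0.07877 h⁻¹
Fraction remaining after one interval: e^(−kτ) = e^(−0.07877 × 18.0) = 0.2422
R = 1 / (1 − 0.2422) = 1 / 0.7578 ≈ 1.32

1.32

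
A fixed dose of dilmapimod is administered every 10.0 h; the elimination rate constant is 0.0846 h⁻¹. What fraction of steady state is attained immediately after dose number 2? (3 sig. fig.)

f_n = 1 − e^(−nkτ) = 1 − e^(−2 × 0.08460 × 10.0) = 1 − e^(−1.692) = 1 − 0.1842 ≈ 0.816

0.816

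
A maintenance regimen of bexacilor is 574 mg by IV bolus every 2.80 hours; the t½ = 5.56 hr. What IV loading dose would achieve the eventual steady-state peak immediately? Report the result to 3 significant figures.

k = ln 2 / 5.56 = 0.1247 hr⁻¹
Accumulation ratio R = 1 / (1 − e^(−kτ)) = 1 / (1 − e^(−0.1247×2.80)) = 1 / (1 − 0.7053) = 3.394
Loading dose = maintenance dose × R = 574 × 3.394 ≈ 1950 mg

1950 mg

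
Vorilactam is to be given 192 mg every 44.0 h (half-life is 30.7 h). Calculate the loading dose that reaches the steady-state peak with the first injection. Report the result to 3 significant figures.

k = ln 2 / 30.7 = 0.02258 h⁻¹
Accumulation ratio R = 1 / (1 − e^(−kτ)) = 1 / (1 − e^(−0.02258×44.0)) = 1 / (1 − 0.3703) = 1.588
Loading dose = maintenance dose × R = 192 × 1.588 ≈ 305 mg

305 mg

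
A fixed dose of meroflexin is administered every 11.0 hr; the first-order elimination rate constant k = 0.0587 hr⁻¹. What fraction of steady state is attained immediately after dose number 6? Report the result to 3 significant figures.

0.979

f_n = 1 − e^(−nkτ) = 1 − e^(−6 × 0.05870 × 11.0) = 1 − e^(−3.874) = 1 − 0.02077 ≈ 0.979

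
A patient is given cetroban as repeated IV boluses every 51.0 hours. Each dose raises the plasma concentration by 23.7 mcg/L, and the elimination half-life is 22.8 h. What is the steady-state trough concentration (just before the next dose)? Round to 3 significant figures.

6.38 mcg/L

k = ln 2 / 22.8 = 0.03040 h⁻¹
Fraction remaining after one interval: e^(−kτ) = e^(−0.03040 × 51.0) = 0.2122
R = 1 / (1 − 0.2122) = 1.269
Css,max = 23.7 × 1.269 = 30.08 mcg/L
Css,min = Css,max × e^(−kτ) = 30.08 × 0.2122 ≈ 6.38 mcg/L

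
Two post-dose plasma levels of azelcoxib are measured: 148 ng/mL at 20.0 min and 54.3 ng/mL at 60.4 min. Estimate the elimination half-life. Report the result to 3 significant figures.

k = ln(C₁/C₂) / (t₂ − t₁) = ln(148/54.3) / (60.4 − 20.0)
  = 1.003 / 40.40 = 0.02482 min⁻¹
t½ = ln 2 / k = ln 2 / 0.02482 ≈ 27.9 minutes

27.9 minutes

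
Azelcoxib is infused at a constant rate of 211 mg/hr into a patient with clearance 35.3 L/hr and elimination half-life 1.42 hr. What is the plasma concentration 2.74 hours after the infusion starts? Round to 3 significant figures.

4.41 µg/mL

Css = rate / CL = 211 / 35.3 = 5.977 µg/mL
k = ln 2 / 1.42 = 0.4881 hr⁻¹
C(t) = Css (1 − e^(−kt)) = 5.977 × (1 − e^(−1.337)) = 5.977 × 0.7375 ≈ 4.41 µg/mL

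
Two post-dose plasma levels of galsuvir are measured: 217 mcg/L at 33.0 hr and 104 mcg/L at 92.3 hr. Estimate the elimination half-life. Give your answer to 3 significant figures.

55.9 hours

k = ln(C₁/C₂) / (t₂ − t₁) = ln(217/104) / (92.3 − 33.0)
  = 0.7355 / 59.30 = 0.01240 hr⁻¹
t½ = ln 2 / k = ln 2 / 0.01240 ≈ 55.9 hours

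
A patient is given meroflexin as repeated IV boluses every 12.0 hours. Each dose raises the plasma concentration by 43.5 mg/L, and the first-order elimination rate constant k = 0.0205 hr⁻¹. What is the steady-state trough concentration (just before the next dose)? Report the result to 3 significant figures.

156 mg/L

Fraction remaining after one interval: e^(−kτ) = e^(−0.02050 × 12.0) = 0.7819
R = 1 / (1 − 0.7819) = 4.586
Css,max = 43.5 × 4.586 = 199.5 mg/L
Css,min = Css,max × e^(−kτ) = 199.5 × 0.7819 ≈ 156 mg/L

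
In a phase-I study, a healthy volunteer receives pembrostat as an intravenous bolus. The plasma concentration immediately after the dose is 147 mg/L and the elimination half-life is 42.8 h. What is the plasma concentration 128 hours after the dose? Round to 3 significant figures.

k = ln 2 / 42.8 = 0.01620 h⁻¹
128 h is 2.991 half-lives, so C = 147 × (1/2)^2.991 = 147 × 0.1258 ≈ 18.5 mg/L

18.5 mg/L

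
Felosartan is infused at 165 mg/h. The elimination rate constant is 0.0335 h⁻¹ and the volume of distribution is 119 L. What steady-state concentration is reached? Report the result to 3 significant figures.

CL = k · V = 0.0335 × 119 = 3.987 L/h
Css = rate / CL = 165 / 3.987 ≈ 41.4 µg/mL

41.4 µg/mL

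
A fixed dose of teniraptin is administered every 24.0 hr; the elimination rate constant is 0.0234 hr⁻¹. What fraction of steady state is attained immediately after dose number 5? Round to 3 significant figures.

f_n = 1 − e^(−nkτ) = 1 − e^(−5 × 0.02340 × 24.0) = 1 − e^(−2.808) = 1 − 0.06033 ≈ 0.940

0.940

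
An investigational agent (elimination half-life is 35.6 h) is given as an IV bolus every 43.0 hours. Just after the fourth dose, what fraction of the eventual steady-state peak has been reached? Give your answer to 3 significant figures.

k = ln 2 / 35.6 = 0.01947 h⁻¹
f_n = 1 − e^(−nkτ) = 1 − e^(−4 × 0.01947 × 43.0) = 1 − e^(−3.349) = 1 − 0.03512 ≈ 0.965

0.965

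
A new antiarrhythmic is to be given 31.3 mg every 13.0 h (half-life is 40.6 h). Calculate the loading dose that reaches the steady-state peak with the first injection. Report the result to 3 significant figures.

k = ln 2 / 40.6 = 0.01707 h⁻¹
Accumulation ratio R = 1 / (1 − e^(−kτ)) = 1 / (1 − e^(−0.01707×13.0)) = 1 / (1 − 0.8010) = 5.024
Loading dose = maintenance dose × R = 31.3 × 5.024 ≈ 157 mg

157 mg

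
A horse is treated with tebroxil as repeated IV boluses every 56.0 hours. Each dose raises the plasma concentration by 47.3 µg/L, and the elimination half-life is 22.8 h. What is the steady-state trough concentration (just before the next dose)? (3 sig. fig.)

10.5 µg/L

k = ln 2 / 22.8 = 0.03040 h⁻¹
Fraction remaining after one interval: e^(−kτ) = e^(−0.03040 × 56.0) = 0.1822
R = 1 / (1 − 0.1822) = 1.223
Css,max = 47.3 × 1.223 = 57.84 µg/L
Css,min = Css,max × e^(−kτ) = 57.84 × 0.1822 ≈ 10.5 µg/L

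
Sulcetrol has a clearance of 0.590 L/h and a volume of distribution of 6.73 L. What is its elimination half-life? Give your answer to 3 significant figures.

k = CL / V = 0.590 / 6.73 = 0.08767 h⁻¹
t½ = ln 2 / k = ln 2 / 0.08767 ≈ 7.91 hours

7.91 hours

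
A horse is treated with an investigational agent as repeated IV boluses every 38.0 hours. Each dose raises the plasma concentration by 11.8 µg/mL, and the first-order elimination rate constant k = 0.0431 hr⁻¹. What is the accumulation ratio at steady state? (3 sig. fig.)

Fraction remaining after one interval: e^(−kτ) = e^(−0.04310 × 38.0) = 0.1944
R = 1 / (1 − 0.1944) = 1 / 0.8056 ≈ 1.24

1.24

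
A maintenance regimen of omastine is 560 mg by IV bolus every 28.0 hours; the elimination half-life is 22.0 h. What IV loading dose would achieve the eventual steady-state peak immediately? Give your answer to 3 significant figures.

k = ln 2 / 22.0 = 0.03151 h⁻¹
Accumulation ratio R = 1 / (1 − e^(−kτ)) = 1 / (1 − e^(−0.03151×28.0)) = 1 / (1 − 0.4139) = 1.706
Loading dose = maintenance dose × R = 560 × 1.706 ≈ 955 mg

955 mg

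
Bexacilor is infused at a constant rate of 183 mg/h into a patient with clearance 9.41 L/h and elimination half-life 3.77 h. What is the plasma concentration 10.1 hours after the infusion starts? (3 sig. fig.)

16.4 µg/mL

Css = rate / CL = 183 / 9.41 = 19.45 µg/mL
k = ln 2 / 3.77 = 0.1839 h⁻¹
C(t) = Css (1 − e^(−kt)) = 19.45 × (1 − e^(−1.857)) = 19.45 × 0.8439 ≈ 16.4 µg/mL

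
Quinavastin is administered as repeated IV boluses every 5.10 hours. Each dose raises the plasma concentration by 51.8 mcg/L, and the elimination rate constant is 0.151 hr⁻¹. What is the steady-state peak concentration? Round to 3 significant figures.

96.5 mcg/L

Fraction remaining after one interval: e^(−kτ) = e^(−0.1510 × 5.10) = 0.4630
R = 1 / (1 − 0.4630) = 1.862
Css,max = 51.8 × 1.862 ≈ 96.5 mcg/L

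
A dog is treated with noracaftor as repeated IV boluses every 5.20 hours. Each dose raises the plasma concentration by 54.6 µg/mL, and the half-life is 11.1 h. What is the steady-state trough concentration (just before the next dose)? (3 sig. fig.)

k = ln 2 / 11.1 = 0.06245 h⁻¹
Fraction remaining after one interval: e^(−kτ) = e^(−0.06245 × 5.20) = 0.7227
R = 1 / (1 − 0.7227) = 3.607
Css,max = 54.6 × 3.607 = 196.9 µg/mL
Css,min = Css,max × e^(−kτ) = 196.9 × 0.7227 ≈ 142 µg/mL

142 µg/mL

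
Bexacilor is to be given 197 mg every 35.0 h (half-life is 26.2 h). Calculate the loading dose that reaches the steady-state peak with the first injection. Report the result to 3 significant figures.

326 mg

k = ln 2 / 26.2 = 0.02646 h⁻¹
Accumulation ratio R = 1 / (1 − e^(−kτ)) = 1 / (1 − e^(−0.02646×35.0)) = 1 / (1 − 0.3962) = 1.656
Loading dose = maintenance dose × R = 197 × 1.656 ≈ 326 mg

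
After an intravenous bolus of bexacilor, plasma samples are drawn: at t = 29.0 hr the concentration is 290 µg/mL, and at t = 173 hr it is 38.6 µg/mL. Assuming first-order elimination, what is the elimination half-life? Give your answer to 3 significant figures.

49.5 hours

k = ln(C₁/C₂) / (t₂ − t₁) = ln(290/38.6) / (173 − 29.0)
  = 2.017 / 144.0 = 0.01400 hr⁻¹
t½ = ln 2 / k = ln 2 / 0.01400 ≈ 49.5 hours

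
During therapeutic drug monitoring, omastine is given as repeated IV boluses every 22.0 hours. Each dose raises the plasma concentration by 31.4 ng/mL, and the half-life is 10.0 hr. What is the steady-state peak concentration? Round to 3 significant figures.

k = ln 2 / 10.0 = 0.06931 hr⁻¹
Fraction remaining after one interval: e^(−kτ) = e^(−0.06931 × 22.0) = 0.2176
R = 1 / (1 − 0.2176) = 1.278
Css,max = 31.4 × 1.278 ≈ 40.1 ng/mL

40.1 ng/mL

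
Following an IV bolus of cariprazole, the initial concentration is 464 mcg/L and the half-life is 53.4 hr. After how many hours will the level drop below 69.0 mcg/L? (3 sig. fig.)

k = ln 2 / 53.4 = 0.01298 hr⁻¹
C(t) = C₀ e^(−kt)  ⇒  t = ln(C₀/C) / k
t = ln(464/69.0) / 0.01298 = 1.906 / 0.01298 ≈ 147 hours

147 hours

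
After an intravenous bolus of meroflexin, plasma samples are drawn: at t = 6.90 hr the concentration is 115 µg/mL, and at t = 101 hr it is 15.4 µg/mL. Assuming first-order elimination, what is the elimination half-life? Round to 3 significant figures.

k = ln(C₁/C₂) / (t₂ − t₁) = ln(115/15.4) / (101 − 6.90)
  = 2.011 / 94.10 = 0.02137 hr⁻¹
t½ = ln 2 / k = ln 2 / 0.02137 ≈ 32.4 hours

32.4 hours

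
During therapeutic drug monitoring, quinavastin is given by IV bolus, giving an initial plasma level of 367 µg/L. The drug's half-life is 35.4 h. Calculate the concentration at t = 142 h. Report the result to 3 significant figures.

22.8 µg/L

k = ln 2 / 35.4 = 0.01958 h⁻¹
142 h is 4.011 half-lives, so C = 367 × (1/2)^4.011 = 367 × 0.06201 ≈ 22.8 µg/L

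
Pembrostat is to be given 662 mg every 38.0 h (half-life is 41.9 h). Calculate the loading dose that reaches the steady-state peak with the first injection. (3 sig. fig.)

1420 mg

k = ln 2 / 41.9 = 0.01654 h⁻¹
Accumulation ratio R = 1 / (1 − e^(−kτ)) = 1 / (1 − e^(−0.01654×38.0)) = 1 / (1 − 0.5333) = 2.143
Loading dose = maintenance dose × R = 662 × 2.143 ≈ 1420 mg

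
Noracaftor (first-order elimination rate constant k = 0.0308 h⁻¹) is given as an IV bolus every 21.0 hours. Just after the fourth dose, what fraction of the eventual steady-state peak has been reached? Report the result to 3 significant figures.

0.925

f_n = 1 − e^(−nkτ) = 1 − e^(−4 × 0.03080 × 21.0) = 1 − e^(−2.587) = 1 − 0.07523 ≈ 0.925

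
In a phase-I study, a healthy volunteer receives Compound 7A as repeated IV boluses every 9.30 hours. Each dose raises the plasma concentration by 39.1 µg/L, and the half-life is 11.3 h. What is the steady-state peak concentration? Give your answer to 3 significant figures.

k = ln 2 / 11.3 = 0.06134 h⁻¹
Fraction remaining after one interval: e^(−kτ) = e^(−0.06134 × 9.30) = 0.5653
R = 1 / (1 − 0.5653) = 2.300
Css,max = 39.1 × 2.300 ≈ 89.9 µg/L

89.9 µg/L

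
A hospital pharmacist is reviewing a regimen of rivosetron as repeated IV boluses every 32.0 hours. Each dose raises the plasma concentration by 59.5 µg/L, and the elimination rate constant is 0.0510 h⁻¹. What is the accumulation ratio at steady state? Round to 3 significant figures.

1.24

Fraction remaining after one interval: e^(−kτ) = e^(−0.05100 × 32.0) = 0.1955
R = 1 / (1 − 0.1955) = 1 / 0.8045 ≈ 1.24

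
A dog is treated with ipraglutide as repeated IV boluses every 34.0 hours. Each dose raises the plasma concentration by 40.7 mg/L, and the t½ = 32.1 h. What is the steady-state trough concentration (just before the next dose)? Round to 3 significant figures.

k = ln 2 / 32.1 = 0.02159 h⁻¹
Fraction remaining after one interval: e^(−kτ) = e^(−0.02159 × 34.0) = 0.4799
R = 1 / (1 − 0.4799) = 1.923
Css,max = 40.7 × 1.923 = 78.25 mg/L
Css,min = Css,max × e^(−kτ) = 78.25 × 0.4799 ≈ 37.6 mg/L

37.6 mg/L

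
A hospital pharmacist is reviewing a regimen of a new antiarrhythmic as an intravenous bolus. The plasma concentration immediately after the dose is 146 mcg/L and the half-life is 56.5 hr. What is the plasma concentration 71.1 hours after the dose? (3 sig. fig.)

k = ln 2 / 56.5 = 0.01227 hr⁻¹
71.1 hr is 1.258 half-lives, so C = 146 × (1/2)^1.258 = 146 × 0.4180 ≈ 61.0 mcg/L

61.0 mcg/L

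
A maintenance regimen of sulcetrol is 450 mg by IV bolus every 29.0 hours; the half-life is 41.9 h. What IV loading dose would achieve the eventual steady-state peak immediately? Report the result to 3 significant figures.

1180 mg

k = ln 2 / 41.9 = 0.01654 h⁻¹
Accumulation ratio R = 1 / (1 − e^(−kτ)) = 1 / (1 − e^(−0.01654×29.0)) = 1 / (1 − 0.6189) = 2.624
Loading dose = maintenance dose × R = 450 × 2.624 ≈ 1180 mg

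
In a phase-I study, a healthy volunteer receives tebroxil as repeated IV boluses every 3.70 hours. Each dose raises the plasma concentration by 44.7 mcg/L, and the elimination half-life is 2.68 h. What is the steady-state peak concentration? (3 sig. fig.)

k = ln 2 / 2.68 = 0.2586 h⁻¹
Fraction remaining after one interval: e^(−kτ) = e^(−0.2586 × 3.70) = 0.3841
R = 1 / (1 − 0.3841) = 1.624
Css,max = 44.7 × 1.624 ≈ 72.6 mcg/L

72.6 mcg/L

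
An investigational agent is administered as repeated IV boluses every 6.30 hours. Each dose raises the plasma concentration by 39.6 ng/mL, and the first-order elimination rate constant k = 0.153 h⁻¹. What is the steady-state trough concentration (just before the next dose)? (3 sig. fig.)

Fraction remaining after one interval: e^(−kτ) = e^(−0.1530 × 6.30) = 0.3814
R = 1 / (1 − 0.3814) = 1.617
Css,max = 39.6 × 1.617 = 64.02 ng/mL
Css,min = Css,max × e^(−kτ) = 64.02 × 0.3814 ≈ 24.4 ng/mL

24.4 ng/mL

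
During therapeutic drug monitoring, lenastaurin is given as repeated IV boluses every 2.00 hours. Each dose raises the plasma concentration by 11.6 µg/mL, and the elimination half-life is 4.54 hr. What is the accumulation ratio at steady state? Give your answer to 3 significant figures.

3.80

k = ln 2 / 4.54 = 0.1527 hr⁻¹
Fraction remaining after one interval: e^(−kτ) = e^(−0.1527 × 2.00) = 0.7369
R = 1 / (1 − 0.7369) = 1 / 0.2631 ≈ 3.80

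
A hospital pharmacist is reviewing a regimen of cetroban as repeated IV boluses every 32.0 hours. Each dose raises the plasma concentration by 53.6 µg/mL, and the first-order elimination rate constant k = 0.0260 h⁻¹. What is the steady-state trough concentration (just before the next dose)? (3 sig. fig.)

Fraction remaining after one interval: e^(−kτ) = e^(−0.02600 × 32.0) = 0.4352
R = 1 / (1 − 0.4352) = 1.770
Css,max = 53.6 × 1.770 = 94.90 µg/mL
Css,min = Css,max × e^(−kτ) = 94.90 × 0.4352 ≈ 41.3 µg/mL

41.3 µg/mL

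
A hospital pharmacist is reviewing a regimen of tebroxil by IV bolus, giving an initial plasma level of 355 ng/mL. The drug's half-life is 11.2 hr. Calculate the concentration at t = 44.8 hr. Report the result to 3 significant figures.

k = ln 2 / 11.2 = 0.06189 hr⁻¹
44.8 hr is 4.000 half-lives, so C = 355 × (1/2)^4.000 = 355 × 0.06250 ≈ 22.2 ng/mL

22.2 ng/mL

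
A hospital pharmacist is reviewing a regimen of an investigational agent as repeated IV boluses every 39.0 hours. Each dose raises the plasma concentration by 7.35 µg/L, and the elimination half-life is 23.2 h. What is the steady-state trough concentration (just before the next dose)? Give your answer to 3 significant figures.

k = ln 2 / 23.2 = 0.02988 h⁻¹
Fraction remaining after one interval: e^(−kτ) = e^(−0.02988 × 39.0) = 0.3119
R = 1 / (1 − 0.3119) = 1.453
Css,max = 7.35 × 1.453 = 10.68 µg/L
Css,min = Css,max × e^(−kτ) = 10.68 × 0.3119 ≈ 3.33 µg/L

3.33 µg/L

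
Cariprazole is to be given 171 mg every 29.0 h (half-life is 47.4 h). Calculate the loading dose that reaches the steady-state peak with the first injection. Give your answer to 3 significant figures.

k = ln 2 / 47.4 = 0.01462 h⁻¹
Accumulation ratio R = 1 / (1 − e^(−kτ)) = 1 / (1 − e^(−0.01462×29.0)) = 1 / (1 − 0.6544) = 2.893
Loading dose = maintenance dose × R = 171 × 2.893 ≈ 495 mg

495 mg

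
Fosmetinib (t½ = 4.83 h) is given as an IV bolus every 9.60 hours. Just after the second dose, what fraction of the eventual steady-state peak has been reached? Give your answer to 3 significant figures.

k = ln 2 / 4.83 = 0.1435 h⁻¹
f_n = 1 − e^(−nkτ) = 1 − e^(−2 × 0.1435 × 9.60) = 1 − e^(−2.755) = 1 − 0.06359 ≈ 0.936

0.936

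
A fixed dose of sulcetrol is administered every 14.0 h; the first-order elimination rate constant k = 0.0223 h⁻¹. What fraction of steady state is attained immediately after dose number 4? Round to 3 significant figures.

0.713

f_n = 1 − e^(−nkτ) = 1 − e^(−4 × 0.02230 × 14.0) = 1 − e^(−1.249) = 1 − 0.2868 ≈ 0.713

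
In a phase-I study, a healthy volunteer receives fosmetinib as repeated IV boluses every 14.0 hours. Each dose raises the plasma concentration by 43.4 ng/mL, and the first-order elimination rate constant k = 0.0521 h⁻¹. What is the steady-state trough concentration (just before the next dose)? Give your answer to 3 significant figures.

Fraction remaining after one interval: e^(−kτ) = e^(−0.05210 × 14.0) = 0.4822
R = 1 / (1 − 0.4822) = 1.931
Css,max = 43.4 × 1.931 = 83.82 ng/mL
Css,min = Css,max × e^(−kτ) = 83.82 × 0.4822 ≈ 40.4 ng/mL

40.4 ng/mL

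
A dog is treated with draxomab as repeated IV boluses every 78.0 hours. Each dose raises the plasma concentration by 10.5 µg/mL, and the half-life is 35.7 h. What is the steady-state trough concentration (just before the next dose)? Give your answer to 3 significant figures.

k = ln 2 / 35.7 = 0.01942 h⁻¹
Fraction remaining after one interval: e^(−kτ) = e^(−0.01942 × 78.0) = 0.2199
R = 1 / (1 − 0.2199) = 1.282
Css,max = 10.5 × 1.282 = 13.46 µg/mL
Css,min = Css,max × e^(−kτ) = 13.46 × 0.2199 ≈ 2.96 µg/mL

2.96 µg/mL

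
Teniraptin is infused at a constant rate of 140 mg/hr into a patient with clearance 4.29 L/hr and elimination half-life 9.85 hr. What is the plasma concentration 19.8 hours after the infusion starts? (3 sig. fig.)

Css = rate / CL = 140 / 4.29 = 32.63 µg/mL
k = ln 2 / 9.85 = 0.07037 hr⁻¹
C(t) = Css (1 − e^(−kt)) = 32.63 × (1 − e^(−1.393)) = 32.63 × 0.7518 ≈ 24.5 µg/mL

24.5 µg/mL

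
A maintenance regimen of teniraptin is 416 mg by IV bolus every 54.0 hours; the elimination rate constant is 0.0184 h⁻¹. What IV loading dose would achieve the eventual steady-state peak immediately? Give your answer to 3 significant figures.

Accumulation ratio R = 1 / (1 − e^(−kτ)) = 1 / (1 − e^(−0.01840×54.0)) = 1 / (1 − 0.3702) = 1.588
Loading dose = maintenance dose × R = 416 × 1.588 ≈ 661 mg

661 mg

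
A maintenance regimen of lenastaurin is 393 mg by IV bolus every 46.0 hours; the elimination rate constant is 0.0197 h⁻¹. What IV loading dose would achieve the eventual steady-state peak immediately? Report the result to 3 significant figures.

Accumulation ratio R = 1 / (1 − e^(−kτ)) = 1 / (1 − e^(−0.01970×46.0)) = 1 / (1 − 0.4041) = 1.678
Loading dose = maintenance dose × R = 393 × 1.678 ≈ 659 mg

659 mg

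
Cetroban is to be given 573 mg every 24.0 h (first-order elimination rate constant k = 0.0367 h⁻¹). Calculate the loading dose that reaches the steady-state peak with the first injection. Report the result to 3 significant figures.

Accumulation ratio R = 1 / (1 − e^(−kτ)) = 1 / (1 − e^(−0.03670×24.0)) = 1 / (1 − 0.4145) = 1.708
Loading dose = maintenance dose × R = 573 × 1.708 ≈ 979 mg

979 mg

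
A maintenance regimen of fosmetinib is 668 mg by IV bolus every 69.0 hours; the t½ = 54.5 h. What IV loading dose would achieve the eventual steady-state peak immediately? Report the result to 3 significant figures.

1140 mg

k = ln 2 / 54.5 = 0.01272 h⁻¹
Accumulation ratio R = 1 / (1 − e^(−kτ)) = 1 / (1 − e^(−0.01272×69.0)) = 1 / (1 − 0.4158) = 1.712
Loading dose = maintenance dose × R = 668 × 1.712 ≈ 1140 mg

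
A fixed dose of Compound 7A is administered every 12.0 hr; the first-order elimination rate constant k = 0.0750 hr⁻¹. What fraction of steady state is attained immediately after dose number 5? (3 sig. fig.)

0.989

f_n = 1 − e^(−nkτ) = 1 − e^(−5 × 0.07500 × 12.0) = 1 − e^(−4.500) = 1 − 0.01111 ≈ 0.989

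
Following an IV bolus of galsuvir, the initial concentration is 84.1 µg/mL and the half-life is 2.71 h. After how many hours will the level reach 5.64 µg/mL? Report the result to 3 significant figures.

10.6 hours

k = ln 2 / 2.71 = 0.2558 h⁻¹
C(t) = C₀ e^(−kt)  ⇒  t = ln(C₀/C) / k
t = ln(84.1/5.64) / 0.2558 = 2.702 / 0.2558 ≈ 10.6 hours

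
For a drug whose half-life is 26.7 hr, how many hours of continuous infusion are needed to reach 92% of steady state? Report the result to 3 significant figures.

k = ln 2 / 26.7 = 0.02596 hr⁻¹
f = 1 − e^(−kt)  ⇒  t = −ln(1 − f) / k
t = −ln(1 − 0.92) / 0.02596 = 2.526 / 0.02596 ≈ 97.3 hours

97.3 hours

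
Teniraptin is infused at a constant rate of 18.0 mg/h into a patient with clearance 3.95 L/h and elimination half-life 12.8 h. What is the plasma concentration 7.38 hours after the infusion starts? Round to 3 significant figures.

Css = rate / CL = 18.0 / 3.95 = 4.557 mg/L
k = ln 2 / 12.8 = 0.05415 h⁻¹
C(t) = Css (1 − e^(−kt)) = 4.557 × (1 − e^(−0.3996)) = 4.557 × 0.3294 ≈ 1.50 mg/L

1.50 mg/L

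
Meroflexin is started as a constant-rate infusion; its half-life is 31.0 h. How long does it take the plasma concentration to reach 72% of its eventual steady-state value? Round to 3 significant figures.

56.9 hours

k = ln 2 / 31.0 = 0.02236 h⁻¹
f = 1 − e^(−kt)  ⇒  t = −ln(1 − f) / k
t = −ln(1 − 0.72) / 0.02236 = 1.273 / 0.02236 ≈ 56.9 hours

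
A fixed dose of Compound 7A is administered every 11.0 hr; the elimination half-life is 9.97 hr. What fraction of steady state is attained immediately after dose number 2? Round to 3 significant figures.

k = ln 2 / 9.97 = 0.06952 hr⁻¹
f_n = 1 − e^(−nkτ) = 1 − e^(−2 × 0.06952 × 11.0) = 1 − e^(−1.530) = 1 − 0.2166 ≈ 0.783

0.783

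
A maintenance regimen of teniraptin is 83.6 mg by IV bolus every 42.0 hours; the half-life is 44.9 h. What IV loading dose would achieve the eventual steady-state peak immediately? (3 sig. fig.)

175 mg

k = ln 2 / 44.9 = 0.01544 h⁻¹
Accumulation ratio R = 1 / (1 − e^(−kτ)) = 1 / (1 − e^(−0.01544×42.0)) = 1 / (1 − 0.5229) = 2.096
Loading dose = maintenance dose × R = 83.6 × 2.096 ≈ 175 mg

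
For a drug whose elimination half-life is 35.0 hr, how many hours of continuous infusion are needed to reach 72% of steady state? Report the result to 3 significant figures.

k = ln 2 / 35.0 = 0.01980 hr⁻¹
f = 1 − e^(−kt)  ⇒  t = −ln(1 − f) / k
t = −ln(1 − 0.72) / 0.01980 = 1.273 / 0.01980 ≈ 64.3 hours

64.3 hours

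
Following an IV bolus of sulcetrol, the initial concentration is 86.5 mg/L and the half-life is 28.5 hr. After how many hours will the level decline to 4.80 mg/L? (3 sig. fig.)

k = ln 2 / 28.5 = 0.02432 hr⁻¹
C(t) = C₀ e^(−kt)  ⇒  t = ln(C₀/C) / k
t = ln(86.5/4.80) / 0.02432 = 2.892 / 0.02432 ≈ 119 hours

119 hours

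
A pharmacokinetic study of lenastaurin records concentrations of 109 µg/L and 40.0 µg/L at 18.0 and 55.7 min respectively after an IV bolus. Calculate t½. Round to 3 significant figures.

26.1 minutes

k = ln(C₁/C₂) / (t₂ − t₁) = ln(109/40.0) / (55.7 − 18.0)
  = 1.002 / 37.70 = 0.02659 min⁻¹
t½ = ln 2 / k = ln 2 / 0.02659 ≈ 26.1 minutes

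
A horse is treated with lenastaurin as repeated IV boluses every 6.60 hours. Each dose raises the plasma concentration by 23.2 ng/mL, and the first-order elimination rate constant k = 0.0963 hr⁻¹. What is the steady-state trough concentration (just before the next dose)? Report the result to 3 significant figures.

26.1 ng/mL

Fraction remaining after one interval: e^(−kτ) = e^(−0.09630 × 6.60) = 0.5296
R = 1 / (1 − 0.5296) = 2.126
Css,max = 23.2 × 2.126 = 49.32 ng/mL
Css,min = Css,max × e^(−kτ) = 49.32 × 0.5296 ≈ 26.1 ng/mL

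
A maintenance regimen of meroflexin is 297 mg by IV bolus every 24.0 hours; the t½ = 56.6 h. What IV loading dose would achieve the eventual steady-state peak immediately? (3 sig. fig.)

k = ln 2 / 56.6 = 0.01225 h⁻¹
Accumulation ratio R = 1 / (1 − e^(−kτ)) = 1 / (1 − e^(−0.01225×24.0)) = 1 / (1 − 0.7453) = 3.927
Loading dose = maintenance dose × R = 297 × 3.927 ≈ 1170 mg

1170 mg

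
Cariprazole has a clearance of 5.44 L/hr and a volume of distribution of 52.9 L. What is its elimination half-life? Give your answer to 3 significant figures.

6.74 hours

k = CL / V = 5.44 / 52.9 = 0.1028 hr⁻¹
t½ = ln 2 / k = ln 2 / 0.1028 ≈ 6.74 hours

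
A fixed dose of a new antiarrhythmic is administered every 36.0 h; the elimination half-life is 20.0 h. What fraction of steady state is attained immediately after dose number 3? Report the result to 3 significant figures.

k = ln 2 / 20.0 = 0.03466 h⁻¹
f_n = 1 − e^(−nkτ) = 1 − e^(−3 × 0.03466 × 36.0) = 1 − e^(−3.743) = 1 − 0.02368 ≈ 0.976

0.976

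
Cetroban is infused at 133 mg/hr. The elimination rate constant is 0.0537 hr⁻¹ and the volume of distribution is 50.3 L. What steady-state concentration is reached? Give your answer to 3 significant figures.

CL = k · V = 0.0537 × 50.3 = 2.701 L/hr
Css = rate / CL = 133 / 2.701 ≈ 49.2 µg/mL

49.2 µg/mL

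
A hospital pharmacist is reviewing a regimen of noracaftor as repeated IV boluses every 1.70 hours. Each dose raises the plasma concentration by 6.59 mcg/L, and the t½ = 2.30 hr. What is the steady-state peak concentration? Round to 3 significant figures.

k = ln 2 / 2.30 = 0.3014 hr⁻¹
Fraction remaining after one interval: e^(−kτ) = e^(−0.3014 × 1.70) = 0.5991
R = 1 / (1 − 0.5991) = 2.494
Css,max = 6.59 × 2.494 ≈ 16.4 mcg/L

16.4 mcg/L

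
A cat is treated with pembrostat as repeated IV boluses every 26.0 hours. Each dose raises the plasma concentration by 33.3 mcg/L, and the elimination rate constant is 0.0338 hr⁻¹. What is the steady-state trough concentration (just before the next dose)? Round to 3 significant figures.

23.7 mcg/L

Fraction remaining after one interval: e^(−kτ) = e^(−0.03380 × 26.0) = 0.4153
R = 1 / (1 − 0.4153) = 1.710
Css,max = 33.3 × 1.710 = 56.95 mcg/L
Css,min = Css,max × e^(−kτ) = 56.95 × 0.4153 ≈ 23.7 mcg/L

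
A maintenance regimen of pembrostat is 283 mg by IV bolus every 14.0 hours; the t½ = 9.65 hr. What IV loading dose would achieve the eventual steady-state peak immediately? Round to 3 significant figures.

k = ln 2 / 9.65 = 0.07183 hr⁻¹
Accumulation ratio R = 1 / (1 − e^(−kτ)) = 1 / (1 − e^(−0.07183×14.0)) = 1 / (1 − 0.3658) = 1.577
Loading dose = maintenance dose × R = 283 × 1.577 ≈ 446 mg

446 mg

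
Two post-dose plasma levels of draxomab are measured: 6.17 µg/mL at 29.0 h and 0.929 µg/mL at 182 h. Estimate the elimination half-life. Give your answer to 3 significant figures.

k = ln(C₁/C₂) / (t₂ − t₁) = ln(6.17/0.929) / (182 − 29.0)
  = 1.893 / 153.0 = 0.01237 h⁻¹
t½ = ln 2 / k = ln 2 / 0.01237 ≈ 56.0 hours

56.0 hours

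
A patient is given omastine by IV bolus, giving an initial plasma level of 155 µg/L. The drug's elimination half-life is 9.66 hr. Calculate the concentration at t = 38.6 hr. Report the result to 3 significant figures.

9.72 µg/L

k = ln 2 / 9.66 = 0.07175 hr⁻¹
C(t) = C₀ e^(−kt) = 155 × e^(−0.07175 × 38.6) = 155 × e^(−2.770) = 155 × 0.06268 ≈ 9.72 µg/L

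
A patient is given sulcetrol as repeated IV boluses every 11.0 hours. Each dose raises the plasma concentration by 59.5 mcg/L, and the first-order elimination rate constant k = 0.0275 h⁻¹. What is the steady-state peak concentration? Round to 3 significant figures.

228 mcg/L

Fraction remaining after one interval: e^(−kτ) = e^(−0.02750 × 11.0) = 0.7390
R = 1 / (1 − 0.7390) = 3.831
Css,max = 59.5 × 3.831 ≈ 228 mcg/L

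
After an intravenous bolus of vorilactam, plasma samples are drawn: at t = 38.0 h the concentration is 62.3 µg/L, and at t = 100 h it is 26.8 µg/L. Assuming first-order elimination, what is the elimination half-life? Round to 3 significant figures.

k = ln(C₁/C₂) / (t₂ − t₁) = ln(62.3/26.8) / (100 − 38.0)
  = 0.8436 / 62.00 = 0.01361 h⁻¹
t½ = ln 2 / k = ln 2 / 0.01361 ≈ 50.9 hours

50.9 hours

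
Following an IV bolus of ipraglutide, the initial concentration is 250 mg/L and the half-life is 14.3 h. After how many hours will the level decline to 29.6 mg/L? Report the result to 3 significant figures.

44.0 hours

k = ln 2 / 14.3 = 0.04847 h⁻¹
C(t) = C₀ e^(−kt)  ⇒  t = ln(C₀/C) / k
t = ln(250/29.6) / 0.04847 = 2.134 / 0.04847 ≈ 44.0 hours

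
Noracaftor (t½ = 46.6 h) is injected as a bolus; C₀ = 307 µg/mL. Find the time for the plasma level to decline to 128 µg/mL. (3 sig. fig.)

58.8 hours

k = ln 2 / 46.6 = 0.01487 h⁻¹
C(t) = C₀ e^(−kt)  ⇒  t = ln(C₀/C) / k
t = ln(307/128) / 0.01487 = 0.8748 / 0.01487 ≈ 58.8 hours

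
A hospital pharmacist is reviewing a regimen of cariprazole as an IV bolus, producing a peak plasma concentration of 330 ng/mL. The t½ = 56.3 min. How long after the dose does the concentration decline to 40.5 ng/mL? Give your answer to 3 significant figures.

170 minutes

k = ln 2 / 56.3 = 0.01231 min⁻¹
C(t) = C₀ e^(−kt)  ⇒  t = ln(C₀/C) / k
t = ln(330/40.5) / 0.01231 = 2.098 / 0.01231 ≈ 170 minutes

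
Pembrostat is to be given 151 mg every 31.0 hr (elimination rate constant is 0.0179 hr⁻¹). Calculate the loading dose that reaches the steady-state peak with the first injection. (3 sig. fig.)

355 mg

Accumulation ratio R = 1 / (1 − e^(−kτ)) = 1 / (1 − e^(−0.01790×31.0)) = 1 / (1 − 0.5741) = 2.348
Loading dose = maintenance dose × R = 151 × 2.348 ≈ 355 mg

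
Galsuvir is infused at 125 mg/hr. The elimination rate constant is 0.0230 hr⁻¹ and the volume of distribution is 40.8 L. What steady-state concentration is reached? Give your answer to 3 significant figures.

CL = k · V = 0.0230 × 40.8 = 0.9384 L/hr
Css = rate / CL = 125 / 0.9384 ≈ 133 mg/L

133 mg/L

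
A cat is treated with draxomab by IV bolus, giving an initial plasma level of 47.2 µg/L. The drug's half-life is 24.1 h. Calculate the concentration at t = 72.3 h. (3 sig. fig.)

k = ln 2 / 24.1 = 0.02876 h⁻¹
C(t) = C₀ e^(−kt) = 47.2 × e^(−0.02876 × 72.3) = 47.2 × e^(−2.079) = 47.2 × 0.1250 ≈ 5.90 µg/L

5.90 µg/L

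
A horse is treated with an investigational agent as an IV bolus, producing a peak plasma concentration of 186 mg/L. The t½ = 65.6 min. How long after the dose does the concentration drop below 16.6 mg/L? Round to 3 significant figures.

229 minutes

k = ln 2 / 65.6 = 0.01057 min⁻¹
C(t) = C₀ e^(−kt)  ⇒  t = ln(C₀/C) / k
t = ln(186/16.6) / 0.01057 = 2.416 / 0.01057 ≈ 229 minutes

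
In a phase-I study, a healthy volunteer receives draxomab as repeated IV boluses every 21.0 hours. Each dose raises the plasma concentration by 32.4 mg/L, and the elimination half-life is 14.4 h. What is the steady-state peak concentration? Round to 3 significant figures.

50.9 mg/L

k = ln 2 / 14.4 = 0.04814 h⁻¹
Fraction remaining after one interval: e^(−kτ) = e^(−0.04814 × 21.0) = 0.3639
R = 1 / (1 − 0.3639) = 1.572
Css,max = 32.4 × 1.572 ≈ 50.9 mg/L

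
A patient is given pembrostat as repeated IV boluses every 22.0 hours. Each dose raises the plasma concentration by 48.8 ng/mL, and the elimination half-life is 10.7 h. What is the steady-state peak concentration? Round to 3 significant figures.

64.3 ng/mL

k = ln 2 / 10.7 = 0.06478 h⁻¹
Fraction remaining after one interval: e^(−kτ) = e^(−0.06478 × 22.0) = 0.2405
R = 1 / (1 − 0.2405) = 1.317
Css,max = 48.8 × 1.317 ≈ 64.3 ng/mL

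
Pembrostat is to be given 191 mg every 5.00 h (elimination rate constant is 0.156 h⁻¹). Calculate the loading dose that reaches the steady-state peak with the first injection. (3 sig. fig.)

Accumulation ratio R = 1 / (1 − e^(−kτ)) = 1 / (1 − e^(−0.1560×5.00)) = 1 / (1 − 0.4584) = 1.846
Loading dose = maintenance dose × R = 191 × 1.846 ≈ 353 mg

353 mg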